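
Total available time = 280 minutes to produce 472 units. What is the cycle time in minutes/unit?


Formula: CT = Available Time / Number of Units
CT = 280 min / 472 units
CT = 0.59 min/unit

0.59 min/unit


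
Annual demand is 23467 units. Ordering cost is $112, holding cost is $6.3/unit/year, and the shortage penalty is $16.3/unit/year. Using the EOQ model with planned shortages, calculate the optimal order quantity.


Formula: EOQ* = sqrt(2DS/H) * sqrt((H+P)/P)
Base EOQ = sqrt(2*23467*112/6.3) = 913.45 units
Correction = sqrt((6.3+16.3)/16.3) = 1.1775
EOQ* = 913.45 * 1.1775 = 1075.6 units

1075.6 units


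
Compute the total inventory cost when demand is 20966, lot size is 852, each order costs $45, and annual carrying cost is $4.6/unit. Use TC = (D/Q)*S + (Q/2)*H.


TC = 20966/852 * 45 + 852/2 * 4.6

$3066.96


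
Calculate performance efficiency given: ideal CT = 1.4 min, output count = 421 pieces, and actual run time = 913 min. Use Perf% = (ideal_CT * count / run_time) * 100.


Formula: Performance = (Ideal CT * Total Count) / Run Time * 100
Ideal output time = 1.4 * 421 = 589.4 min
Performance = 589.4 / 913 * 100 = 64.6%

64.6%


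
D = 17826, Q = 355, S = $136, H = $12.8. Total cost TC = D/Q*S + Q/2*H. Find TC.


TC = 17826/355 * 136 + 355/2 * 12.8

$9101.12


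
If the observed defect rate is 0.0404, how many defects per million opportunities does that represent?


DPMO = defect_rate * 1000000 = 0.0404 * 1000000

40400


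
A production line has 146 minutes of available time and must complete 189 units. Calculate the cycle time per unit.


Formula: CT = Available Time / Number of Units
CT = 146 min / 189 units
CT = 0.77 min/unit

0.77 min/unit


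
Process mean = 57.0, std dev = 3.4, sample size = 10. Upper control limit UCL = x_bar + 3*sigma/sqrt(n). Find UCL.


UCL = 57.0 + 3 * 3.4 / sqrt(10)

60.23


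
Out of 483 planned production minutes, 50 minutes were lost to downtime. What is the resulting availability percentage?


Formula: Availability = (Planned Time - Downtime) / Planned Time * 100
Uptime = 483 - 50 = 433 min
Availability = 433 / 483 * 100 = 89.6%

89.6%


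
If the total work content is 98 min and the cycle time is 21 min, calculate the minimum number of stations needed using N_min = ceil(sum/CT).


Formula: N_min = ceil(Sum of Task Times / Cycle Time)
N_min = ceil(98 min / 21 min) = ceil(4.6667)
N_min = 5 stations

5


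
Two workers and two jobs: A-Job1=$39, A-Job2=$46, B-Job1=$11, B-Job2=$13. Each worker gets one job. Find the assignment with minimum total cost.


Option 1: A->1 + B->2 = $39 + $13 = $52
Option 2: A->2 + B->1 = $46 + $11 = $57
Min cost = min($52, $57) = $52

$52


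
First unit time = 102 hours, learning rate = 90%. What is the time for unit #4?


Formula: T_n = T_1 * (learning_rate)^(log2(n)) where learning_rate = rate/100
Doublings = log2(4) = 2
T_n = 102 * 0.9^2
T_n = 102 * 0.81 = 82.6 hours

82.6 hours


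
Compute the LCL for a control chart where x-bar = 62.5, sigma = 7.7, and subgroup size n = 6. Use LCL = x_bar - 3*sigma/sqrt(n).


LCL = 62.5 - 3 * 7.7 / sqrt(6)

53.07


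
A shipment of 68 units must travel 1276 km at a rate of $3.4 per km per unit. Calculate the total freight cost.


TC = dist * cost * units = 1276 * 3.4 * 68 = $295011.20

$295011.20


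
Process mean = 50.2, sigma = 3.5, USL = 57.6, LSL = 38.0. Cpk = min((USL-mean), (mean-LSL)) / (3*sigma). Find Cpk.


Cpu = (57.6 - 50.2) / (3 * 3.5) = 0.7
Cpl = (50.2 - 38.0) / (3 * 3.5) = 1.16
Cpk = min(0.7, 1.16) = 0.7

0.7


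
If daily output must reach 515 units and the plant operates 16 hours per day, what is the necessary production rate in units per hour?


Formula: Production Rate = Daily Demand / Available Hours
Rate = 515 units/day / 16 hours/day
Rate = 32.2 units/hour

32.2 units/hour


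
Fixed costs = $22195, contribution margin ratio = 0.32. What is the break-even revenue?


Formula: BER = Fixed Costs / Contribution Margin Ratio
BER = $22195 / 0.32
BER = $69359.38 (to the nearest cent)

$69359.38


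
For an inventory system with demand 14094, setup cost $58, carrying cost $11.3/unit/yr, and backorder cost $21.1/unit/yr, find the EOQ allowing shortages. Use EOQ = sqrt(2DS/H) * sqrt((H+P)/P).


Formula: EOQ* = sqrt(2DS/H) * sqrt((H+P)/P)
Base EOQ = sqrt(2*14094*58/11.3) = 380.37 units
Correction = sqrt((11.3+21.1)/21.1) = 1.23917
EOQ* = 380.37 * 1.23917 = 471.3 units

471.3 units


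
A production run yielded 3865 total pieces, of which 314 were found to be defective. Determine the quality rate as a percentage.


Formula: Quality Rate = Good Pieces / Total Pieces * 100
Good pieces = 3865 - 314 = 3551
QR = 3551 / 3865 * 100 = 91.9%

91.9%


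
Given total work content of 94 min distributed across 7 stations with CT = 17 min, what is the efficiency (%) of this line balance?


Formula: Efficiency = Sum of Task Times / (N_stations * CT) * 100
Total station capacity = 7 stations * 17 min = 119 min
Efficiency = 94 / 119 * 100 = 79.0%

79.0%


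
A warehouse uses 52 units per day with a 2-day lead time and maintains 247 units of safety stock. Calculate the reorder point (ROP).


Formula: ROP = (Daily Demand * Lead Time) + Safety Stock
Demand during lead time = 52 * 2 = 104 units
ROP = 104 + 247 = 351 units

351 units


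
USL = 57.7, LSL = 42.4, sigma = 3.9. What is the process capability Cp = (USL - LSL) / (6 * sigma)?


Cp = (57.7 - 42.4) / (6 * 3.9)

0.65


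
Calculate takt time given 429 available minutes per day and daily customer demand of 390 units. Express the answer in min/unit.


Formula: Takt Time = Available Production Time / Customer Demand
Takt = 429 min/day / 390 units/day
Takt = 1.1 min/unit

1.1 min/unit


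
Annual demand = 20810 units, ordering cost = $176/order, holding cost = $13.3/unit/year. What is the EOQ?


Formula: EOQ = sqrt(2 * D * S / H)
Numerator: 2 * 20810 * 176 = 7325120
2DS/H = 7325120 / 13.3 = 550760.9
EOQ = sqrt(550760.9) = 742.1 units

742.1 units


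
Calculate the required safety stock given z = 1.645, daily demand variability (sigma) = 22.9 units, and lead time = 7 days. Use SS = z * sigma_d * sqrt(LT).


Formula: SS = z * sigma_d * sqrt(LT)
sqrt(LT) = sqrt(7) = 2.6458
SS = 1.645 * 22.9 * 2.6458
SS = 99.7 units

99.7 units


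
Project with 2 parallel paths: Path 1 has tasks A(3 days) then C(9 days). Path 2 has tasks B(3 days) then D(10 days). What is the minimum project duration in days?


Path 1 = 3 + 9 = 12 days
Path 2 = 3 + 10 = 13 days
Duration = max(12, 13) = 13 days

13 days


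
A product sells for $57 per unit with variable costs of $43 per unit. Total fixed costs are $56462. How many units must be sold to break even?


Formula: BEQ = Fixed Costs / (Price - Variable Cost)
Contribution margin = $57 - $43 = $14/unit
BEQ = ceil($56462 / $14/unit) = ceil(4033.0) = 4033 units

4033 units


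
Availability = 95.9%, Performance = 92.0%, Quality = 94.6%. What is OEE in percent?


Formula: OEE = Availability * Performance * Quality / 10000
A * P = 95.9% * 92.0% / 100 = 88.23%
OEE = 88.23% * 94.6% / 100 = 83.5%

83.5%


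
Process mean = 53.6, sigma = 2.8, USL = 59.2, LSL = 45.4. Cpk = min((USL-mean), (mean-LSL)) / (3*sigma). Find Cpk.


Cpu = (59.2 - 53.6) / (3 * 2.8) = 0.67
Cpl = (53.6 - 45.4) / (3 * 2.8) = 0.98
Cpk = min(0.67, 0.98) = 0.67

0.67


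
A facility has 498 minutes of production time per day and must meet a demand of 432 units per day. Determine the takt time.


Formula: Takt Time = Available Production Time / Customer Demand
Takt = 498 min/day / 432 units/day
Takt = 1.15 min/unit

1.15 min/unit


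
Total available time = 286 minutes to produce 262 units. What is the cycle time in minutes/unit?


Formula: CT = Available Time / Number of Units
CT = 286 min / 262 units
CT = 1.09 min/unit

1.09 min/unit


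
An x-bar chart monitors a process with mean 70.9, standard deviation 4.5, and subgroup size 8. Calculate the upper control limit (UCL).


UCL = 70.9 + 3 * 4.5 / sqrt(8)

75.67


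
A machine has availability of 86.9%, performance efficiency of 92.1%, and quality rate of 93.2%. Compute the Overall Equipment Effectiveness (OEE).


Formula: OEE = Availability * Performance * Quality / 10000
A * P = 86.9% * 92.1% / 100 = 80.03%
OEE = 80.03% * 93.2% / 100 = 74.6%

74.6%


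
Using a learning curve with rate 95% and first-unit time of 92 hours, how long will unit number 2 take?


Formula: T_n = T_1 * (learning_rate)^(log2(n)) where learning_rate = rate/100
Doublings = log2(2) = 1
T_n = 92 * 0.95^1
T_n = 92 * 0.95 = 87.4 hours

87.4 hours


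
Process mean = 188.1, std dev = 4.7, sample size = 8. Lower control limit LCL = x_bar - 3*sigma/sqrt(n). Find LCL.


LCL = 188.1 - 3 * 4.7 / sqrt(8)

183.11


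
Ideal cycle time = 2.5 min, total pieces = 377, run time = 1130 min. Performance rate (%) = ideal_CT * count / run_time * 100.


Formula: Performance = (Ideal CT * Total Count) / Run Time * 100
Ideal output time = 2.5 * 377 = 942.5 min
Performance = 942.5 / 1130 * 100 = 83.4%

83.4%


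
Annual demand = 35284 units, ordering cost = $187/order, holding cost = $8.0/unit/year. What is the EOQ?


Formula: EOQ = sqrt(2 * D * S / H)
Numerator: 2 * 35284 * 187 = 13196216
2DS/H = 13196216 / 8.0 = 1649527.0
EOQ = sqrt(1649527.0) = 1284.3 units

1284.3 units


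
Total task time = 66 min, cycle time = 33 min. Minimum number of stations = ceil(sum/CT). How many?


Formula: N_min = ceil(Sum of Task Times / Cycle Time)
N_min = ceil(66 min / 33 min) = ceil(2.0)
N_min = 2 stations

2


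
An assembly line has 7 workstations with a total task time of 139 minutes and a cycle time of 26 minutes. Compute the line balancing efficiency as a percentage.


Formula: Efficiency = Sum of Task Times / (N_stations * CT) * 100
Total station capacity = 7 stations * 26 min = 182 min
Efficiency = 139 / 182 * 100 = 76.4%

76.4%


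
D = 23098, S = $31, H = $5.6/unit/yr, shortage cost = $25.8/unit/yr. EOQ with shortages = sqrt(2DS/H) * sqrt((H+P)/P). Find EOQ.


Formula: EOQ* = sqrt(2DS/H) * sqrt((H+P)/P)
Base EOQ = sqrt(2*23098*31/5.6) = 505.7 units
Correction = sqrt((5.6+25.8)/25.8) = 1.1032
EOQ* = 505.7 * 1.1032 = 557.9 units

557.9 units


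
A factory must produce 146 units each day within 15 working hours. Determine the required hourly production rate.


Formula: Production Rate = Daily Demand / Available Hours
Rate = 146 units/day / 15 hours/day
Rate = 9.7 units/hour

9.7 units/hour


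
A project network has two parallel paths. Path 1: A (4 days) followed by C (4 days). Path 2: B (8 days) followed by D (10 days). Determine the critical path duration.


Path 1 = 4 + 4 = 8 days
Path 2 = 8 + 10 = 18 days
Duration = max(8, 18) = 18 days

18 days


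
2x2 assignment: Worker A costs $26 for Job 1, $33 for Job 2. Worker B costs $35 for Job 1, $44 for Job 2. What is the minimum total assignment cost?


Option 1: A->1 + B->2 = $26 + $44 = $70
Option 2: A->2 + B->1 = $33 + $35 = $68
Min cost = min($70, $68) = $68

$68


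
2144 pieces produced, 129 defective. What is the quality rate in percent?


Formula: Quality Rate = Good Pieces / Total Pieces * 100
Good pieces = 2144 - 129 = 2015
QR = 2015 / 2144 * 100 = 94.0%

94.0%


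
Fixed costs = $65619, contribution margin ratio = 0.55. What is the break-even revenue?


Formula: BER = Fixed Costs / Contribution Margin Ratio
BER = $65619 / 0.55
BER = $119307.27 (to the nearest cent)

$119307.27


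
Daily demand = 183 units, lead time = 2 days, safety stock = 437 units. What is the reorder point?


Formula: ROP = (Daily Demand * Lead Time) + Safety Stock
Demand during lead time = 183 * 2 = 366 units
ROP = 366 + 437 = 803 units

803 units


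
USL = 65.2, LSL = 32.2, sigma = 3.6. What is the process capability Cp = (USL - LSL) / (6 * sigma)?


Cp = (65.2 - 32.2) / (6 * 3.6)

1.53


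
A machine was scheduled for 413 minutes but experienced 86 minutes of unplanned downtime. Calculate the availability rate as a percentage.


Formula: Availability = (Planned Time - Downtime) / Planned Time * 100
Uptime = 413 - 86 = 327 min
Availability = 327 / 413 * 100 = 79.2%

79.2%


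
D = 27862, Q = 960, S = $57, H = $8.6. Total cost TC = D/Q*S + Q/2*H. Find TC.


TC = 27862/960 * 57 + 960/2 * 8.6

$5782.31


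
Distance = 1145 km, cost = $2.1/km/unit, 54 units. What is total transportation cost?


TC = dist * cost * units = 1145 * 2.1 * 54 = $129843.00

$129843.00


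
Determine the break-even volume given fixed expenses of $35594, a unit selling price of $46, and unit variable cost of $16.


Formula: BEQ = Fixed Costs / (Price - Variable Cost)
Contribution margin = $46 - $16 = $30/unit
BEQ = ceil($35594 / $30/unit) = ceil(1186.47) = 1187 units

1187 units


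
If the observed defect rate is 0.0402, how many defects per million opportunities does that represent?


DPMO = defect_rate * 1000000 = 0.0402 * 1000000

40200


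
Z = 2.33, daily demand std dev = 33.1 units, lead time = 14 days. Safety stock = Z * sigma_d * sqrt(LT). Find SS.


Formula: SS = z * sigma_d * sqrt(LT)
sqrt(LT) = sqrt(14) = 3.7417
SS = 2.33 * 33.1 * 3.7417
SS = 288.6 units

288.6 units


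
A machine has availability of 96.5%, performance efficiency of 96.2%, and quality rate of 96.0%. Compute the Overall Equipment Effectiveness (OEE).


Formula: OEE = Availability * Performance * Quality / 10000
A * P = 96.5% * 96.2% / 100 = 92.83%
OEE = 92.83% * 96.0% / 100 = 89.1%

89.1%


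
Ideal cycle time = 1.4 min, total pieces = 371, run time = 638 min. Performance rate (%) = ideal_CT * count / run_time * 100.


Formula: Performance = (Ideal CT * Total Count) / Run Time * 100
Ideal output time = 1.4 * 371 = 519.4 min
Performance = 519.4 / 638 * 100 = 81.4%

81.4%


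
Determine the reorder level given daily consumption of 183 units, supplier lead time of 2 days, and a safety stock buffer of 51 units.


Formula: ROP = (Daily Demand * Lead Time) + Safety Stock
Demand during lead time = 183 * 2 = 366 units
ROP = 366 + 51 = 417 units

417 units


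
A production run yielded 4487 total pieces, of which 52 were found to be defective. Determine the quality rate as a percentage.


Formula: Quality Rate = Good Pieces / Total Pieces * 100
Good pieces = 4487 - 52 = 4435
QR = 4435 / 4487 * 100 = 98.8%

98.8%


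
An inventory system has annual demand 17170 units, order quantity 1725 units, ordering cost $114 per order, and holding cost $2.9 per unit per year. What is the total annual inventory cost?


TC = 17170/1725 * 114 + 1725/2 * 2.9

$3635.96


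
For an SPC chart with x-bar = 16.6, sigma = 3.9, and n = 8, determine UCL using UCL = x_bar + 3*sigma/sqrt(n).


UCL = 16.6 + 3 * 3.9 / sqrt(8)

20.74


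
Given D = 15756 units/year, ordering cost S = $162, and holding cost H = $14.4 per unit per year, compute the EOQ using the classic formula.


Formula: EOQ = sqrt(2 * D * S / H)
Numerator: 2 * 15756 * 162 = 5104944
2DS/H = 5104944 / 14.4 = 354510.0
EOQ = sqrt(354510.0) = 595.4 units

595.4 units


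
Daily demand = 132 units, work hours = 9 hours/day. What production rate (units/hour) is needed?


Formula: Production Rate = Daily Demand / Available Hours
Rate = 132 units/day / 9 hours/day
Rate = 14.7 units/hour

14.7 units/hour


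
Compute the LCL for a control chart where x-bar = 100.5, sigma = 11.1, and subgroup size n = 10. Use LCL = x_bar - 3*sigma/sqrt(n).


LCL = 100.5 - 3 * 11.1 / sqrt(10)

89.97


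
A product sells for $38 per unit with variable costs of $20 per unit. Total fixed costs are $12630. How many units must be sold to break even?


Formula: BEQ = Fixed Costs / (Price - Variable Cost)
Contribution margin = $38 - $20 = $18/unit
BEQ = ceil($12630 / $18/unit) = ceil(701.67) = 702 units

702 units


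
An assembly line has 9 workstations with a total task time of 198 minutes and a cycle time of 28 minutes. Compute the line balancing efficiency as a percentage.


Formula: Efficiency = Sum of Task Times / (N_stations * CT) * 100
Total station capacity = 9 stations * 28 min = 252 min
Efficiency = 198 / 252 * 100 = 78.6%

78.6%


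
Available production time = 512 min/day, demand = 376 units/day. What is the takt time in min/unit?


Formula: Takt Time = Available Production Time / Customer Demand
Takt = 512 min/day / 376 units/day
Takt = 1.36 min/unit

1.36 min/unit


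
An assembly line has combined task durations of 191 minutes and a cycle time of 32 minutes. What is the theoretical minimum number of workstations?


Formula: N_min = ceil(Sum of Task Times / Cycle Time)
N_min = ceil(191 min / 32 min) = ceil(5.9688)
N_min = 6 stations

6


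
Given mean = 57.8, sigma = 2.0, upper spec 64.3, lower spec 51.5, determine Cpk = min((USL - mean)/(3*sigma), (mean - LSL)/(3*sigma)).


Cpu = (64.3 - 57.8) / (3 * 2.0) = 1.08
Cpl = (57.8 - 51.5) / (3 * 2.0) = 1.05
Cpk = min(1.08, 1.05) = 1.05

1.05


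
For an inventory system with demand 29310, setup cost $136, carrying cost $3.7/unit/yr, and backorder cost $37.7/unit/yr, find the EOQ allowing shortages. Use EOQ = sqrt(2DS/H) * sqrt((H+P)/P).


Formula: EOQ* = sqrt(2DS/H) * sqrt((H+P)/P)
Base EOQ = sqrt(2*29310*136/3.7) = 1467.88 units
Correction = sqrt((3.7+37.7)/37.7) = 1.04792
EOQ* = 1467.88 * 1.04792 = 1538.2 units

1538.2 units


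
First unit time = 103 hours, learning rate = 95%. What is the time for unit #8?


Formula: T_n = T_1 * (learning_rate)^(log2(n)) where learning_rate = rate/100
Doublings = log2(8) = 3
T_n = 103 * 0.95^3
T_n = 103 * 0.8574 = 88.3 hours

88.3 hours


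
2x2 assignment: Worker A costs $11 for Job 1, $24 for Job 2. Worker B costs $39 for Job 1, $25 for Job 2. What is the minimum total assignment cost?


Option 1: A->1 + B->2 = $11 + $25 = $36
Option 2: A->2 + B->1 = $24 + $39 = $63
Min cost = min($36, $63) = $36

$36


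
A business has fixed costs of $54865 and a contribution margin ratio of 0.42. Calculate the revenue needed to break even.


Formula: BER = Fixed Costs / Contribution Margin Ratio
BER = $54865 / 0.42
BER = $130630.95 (to the nearest cent)

$130630.95


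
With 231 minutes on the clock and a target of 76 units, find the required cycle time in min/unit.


Formula: CT = Available Time / Number of Units
CT = 231 min / 76 units
CT = 3.04 min/unit

3.04 min/unit


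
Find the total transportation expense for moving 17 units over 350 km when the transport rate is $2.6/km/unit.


TC = dist * cost * units = 350 * 2.6 * 17 = $15470.00

$15470.00


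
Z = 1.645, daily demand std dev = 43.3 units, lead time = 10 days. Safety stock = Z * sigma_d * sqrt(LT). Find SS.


Formula: SS = z * sigma_d * sqrt(LT)
sqrt(LT) = sqrt(10) = 3.1623
SS = 1.645 * 43.3 * 3.1623
SS = 225.2 units

225.2 units


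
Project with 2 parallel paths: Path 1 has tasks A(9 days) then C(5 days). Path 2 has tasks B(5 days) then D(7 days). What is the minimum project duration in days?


Path 1 = 9 + 5 = 14 days
Path 2 = 5 + 7 = 12 days
Duration = max(14, 12) = 14 days

14 days


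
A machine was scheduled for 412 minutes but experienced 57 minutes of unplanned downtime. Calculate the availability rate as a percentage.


Formula: Availability = (Planned Time - Downtime) / Planned Time * 100
Uptime = 412 - 57 = 355 min
Availability = 355 / 412 * 100 = 86.2%

86.2%


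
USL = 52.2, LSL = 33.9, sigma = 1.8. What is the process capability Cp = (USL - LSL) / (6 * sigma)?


Cp = (52.2 - 33.9) / (6 * 1.8)

1.69


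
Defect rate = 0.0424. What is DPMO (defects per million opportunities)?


DPMO = defect_rate * 1000000 = 0.0424 * 1000000

42400


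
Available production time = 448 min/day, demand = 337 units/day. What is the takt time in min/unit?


Formula: Takt Time = Available Production Time / Customer Demand
Takt = 448 min/day / 337 units/day
Takt = 1.33 min/unit

1.33 min/unit


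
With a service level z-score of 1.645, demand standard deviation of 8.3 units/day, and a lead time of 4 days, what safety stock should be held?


Formula: SS = z * sigma_d * sqrt(LT)
sqrt(LT) = sqrt(4) = 2.0
SS = 1.645 * 8.3 * 2.0
SS = 27.3 units

27.3 units


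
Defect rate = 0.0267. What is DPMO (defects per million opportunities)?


DPMO = defect_rate * 1000000 = 0.0267 * 1000000

26700


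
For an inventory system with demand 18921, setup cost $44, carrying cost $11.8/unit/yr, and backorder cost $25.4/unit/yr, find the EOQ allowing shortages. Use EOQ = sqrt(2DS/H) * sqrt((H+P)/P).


Formula: EOQ* = sqrt(2DS/H) * sqrt((H+P)/P)
Base EOQ = sqrt(2*18921*44/11.8) = 375.64 units
Correction = sqrt((11.8+25.4)/25.4) = 1.21019
EOQ* = 375.64 * 1.21019 = 454.6 units

454.6 units


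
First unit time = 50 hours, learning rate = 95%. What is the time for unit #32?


Formula: T_n = T_1 * (learning_rate)^(log2(n)) where learning_rate = rate/100
Doublings = log2(32) = 5
T_n = 50 * 0.95^5
T_n = 50 * 0.7738 = 38.7 hours

38.7 hours


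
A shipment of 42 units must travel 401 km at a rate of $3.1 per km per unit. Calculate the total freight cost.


TC = dist * cost * units = 401 * 3.1 * 42 = $52210.20

$52210.20


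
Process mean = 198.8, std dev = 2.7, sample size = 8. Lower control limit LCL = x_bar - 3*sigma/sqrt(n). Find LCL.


LCL = 198.8 - 3 * 2.7 / sqrt(8)

195.94


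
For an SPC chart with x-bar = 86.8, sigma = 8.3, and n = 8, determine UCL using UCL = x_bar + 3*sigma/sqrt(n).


UCL = 86.8 + 3 * 8.3 / sqrt(8)

95.6


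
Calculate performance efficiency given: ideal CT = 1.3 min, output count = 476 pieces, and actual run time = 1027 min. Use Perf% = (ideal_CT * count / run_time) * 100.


Formula: Performance = (Ideal CT * Total Count) / Run Time * 100
Ideal output time = 1.3 * 476 = 618.8 min
Performance = 618.8 / 1027 * 100 = 60.3%

60.3%


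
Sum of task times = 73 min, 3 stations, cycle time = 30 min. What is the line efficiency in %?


Formula: Efficiency = Sum of Task Times / (N_stations * CT) * 100
Total station capacity = 3 stations * 30 min = 90 min
Efficiency = 73 / 90 * 100 = 81.1%

81.1%


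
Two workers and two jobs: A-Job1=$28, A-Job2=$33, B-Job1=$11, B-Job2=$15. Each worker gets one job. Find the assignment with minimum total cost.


Option 1: A->1 + B->2 = $28 + $15 = $43
Option 2: A->2 + B->1 = $33 + $11 = $44
Min cost = min($43, $44) = $43

$43


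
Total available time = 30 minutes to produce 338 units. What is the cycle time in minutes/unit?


Formula: CT = Available Time / Number of Units
CT = 30 min / 338 units
CT = 0.09 min/unit

0.09 min/unit


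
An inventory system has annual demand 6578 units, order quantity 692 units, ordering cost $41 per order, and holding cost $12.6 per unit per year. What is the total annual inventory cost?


TC = 6578/692 * 41 + 692/2 * 12.6

$4749.34


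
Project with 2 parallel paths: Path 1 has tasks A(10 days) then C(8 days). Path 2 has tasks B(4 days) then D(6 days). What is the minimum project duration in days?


Path 1 = 10 + 8 = 18 days
Path 2 = 4 + 6 = 10 days
Duration = max(18, 10) = 18 days

18 days


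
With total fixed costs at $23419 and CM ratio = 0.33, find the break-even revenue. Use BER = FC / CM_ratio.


Formula: BER = Fixed Costs / Contribution Margin Ratio
BER = $23419 / 0.33
BER = $70966.67 (to the nearest cent)

$70966.67


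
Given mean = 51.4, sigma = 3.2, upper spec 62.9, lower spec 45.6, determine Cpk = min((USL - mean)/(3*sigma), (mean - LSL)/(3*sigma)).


Cpu = (62.9 - 51.4) / (3 * 3.2) = 1.2
Cpl = (51.4 - 45.6) / (3 * 3.2) = 0.6
Cpk = min(1.2, 0.6) = 0.6

0.6


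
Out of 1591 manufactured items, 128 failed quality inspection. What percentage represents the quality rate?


Formula: Quality Rate = Good Pieces / Total Pieces * 100
Good pieces = 1591 - 128 = 1463
QR = 1463 / 1591 * 100 = 92.0%

92.0%


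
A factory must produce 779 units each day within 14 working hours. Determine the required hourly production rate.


Formula: Production Rate = Daily Demand / Available Hours
Rate = 779 units/day / 14 hours/day
Rate = 55.6 units/hour

55.6 units/hour


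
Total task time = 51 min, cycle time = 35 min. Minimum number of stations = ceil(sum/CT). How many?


Formula: N_min = ceil(Sum of Task Times / Cycle Time)
N_min = ceil(51 min / 35 min) = ceil(1.4571)
N_min = 2 stations

2


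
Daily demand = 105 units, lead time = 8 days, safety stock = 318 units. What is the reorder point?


Formula: ROP = (Daily Demand * Lead Time) + Safety Stock
Demand during lead time = 105 * 8 = 840 units
ROP = 840 + 318 = 1158 units

1158 units


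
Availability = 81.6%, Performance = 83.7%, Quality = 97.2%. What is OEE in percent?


Formula: OEE = Availability * Performance * Quality / 10000
A * P = 81.6% * 83.7% / 100 = 68.3%
OEE = 68.3% * 97.2% / 100 = 66.4%

66.4%


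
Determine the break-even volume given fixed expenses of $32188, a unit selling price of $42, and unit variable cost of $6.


Formula: BEQ = Fixed Costs / (Price - Variable Cost)
Contribution margin = $42 - $6 = $36/unit
BEQ = ceil($32188 / $36/unit) = ceil(894.11) = 895 units

895 units


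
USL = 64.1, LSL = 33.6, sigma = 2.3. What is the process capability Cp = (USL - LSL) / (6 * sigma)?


Cp = (64.1 - 33.6) / (6 * 2.3)

2.21


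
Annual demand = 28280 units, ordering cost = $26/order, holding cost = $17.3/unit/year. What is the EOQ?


Formula: EOQ = sqrt(2 * D * S / H)
Numerator: 2 * 28280 * 26 = 1470560
2DS/H = 1470560 / 17.3 = 85003.5
EOQ = sqrt(85003.5) = 291.6 units

291.6 units


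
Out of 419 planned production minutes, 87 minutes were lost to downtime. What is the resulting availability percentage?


Formula: Availability = (Planned Time - Downtime) / Planned Time * 100
Uptime = 419 - 87 = 332 min
Availability = 332 / 419 * 100 = 79.2%

79.2%


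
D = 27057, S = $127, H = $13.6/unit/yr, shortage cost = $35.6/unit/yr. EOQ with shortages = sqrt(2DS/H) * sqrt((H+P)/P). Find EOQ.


Formula: EOQ* = sqrt(2DS/H) * sqrt((H+P)/P)
Base EOQ = sqrt(2*27057*127/13.6) = 710.87 units
Correction = sqrt((13.6+35.6)/35.6) = 1.17559
EOQ* = 710.87 * 1.17559 = 835.7 units

835.7 units


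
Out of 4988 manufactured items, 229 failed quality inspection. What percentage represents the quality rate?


Formula: Quality Rate = Good Pieces / Total Pieces * 100
Good pieces = 4988 - 229 = 4759
QR = 4759 / 4988 * 100 = 95.4%

95.4%


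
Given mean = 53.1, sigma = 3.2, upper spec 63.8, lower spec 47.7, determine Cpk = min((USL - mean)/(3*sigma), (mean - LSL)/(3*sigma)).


Cpu = (63.8 - 53.1) / (3 * 3.2) = 1.11
Cpl = (53.1 - 47.7) / (3 * 3.2) = 0.56
Cpk = min(1.11, 0.56) = 0.56

0.56


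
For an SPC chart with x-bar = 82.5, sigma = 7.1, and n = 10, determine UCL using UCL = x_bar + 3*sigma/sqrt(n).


UCL = 82.5 + 3 * 7.1 / sqrt(10)

89.24


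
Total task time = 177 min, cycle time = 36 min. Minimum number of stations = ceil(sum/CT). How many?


Formula: N_min = ceil(Sum of Task Times / Cycle Time)
N_min = ceil(177 min / 36 min) = ceil(4.9167)
N_min = 5 stations

5


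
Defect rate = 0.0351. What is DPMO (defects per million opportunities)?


DPMO = defect_rate * 1000000 = 0.0351 * 1000000

35100


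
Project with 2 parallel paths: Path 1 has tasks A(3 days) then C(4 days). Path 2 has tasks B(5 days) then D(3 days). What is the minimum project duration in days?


Path 1 = 3 + 4 = 7 days
Path 2 = 5 + 3 = 8 days
Duration = max(7, 8) = 8 days

8 days


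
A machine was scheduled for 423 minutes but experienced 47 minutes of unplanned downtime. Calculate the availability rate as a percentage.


Formula: Availability = (Planned Time - Downtime) / Planned Time * 100
Uptime = 423 - 47 = 376 min
Availability = 376 / 423 * 100 = 88.9%

88.9%


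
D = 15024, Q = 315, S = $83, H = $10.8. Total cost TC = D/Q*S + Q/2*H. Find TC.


TC = 15024/315 * 83 + 315/2 * 10.8

$5659.70


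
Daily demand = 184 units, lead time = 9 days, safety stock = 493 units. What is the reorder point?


Formula: ROP = (Daily Demand * Lead Time) + Safety Stock
Demand during lead time = 184 * 9 = 1656 units
ROP = 1656 + 493 = 2149 units

2149 units


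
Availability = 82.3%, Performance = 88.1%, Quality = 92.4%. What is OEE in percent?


Formula: OEE = Availability * Performance * Quality / 10000
A * P = 82.3% * 88.1% / 100 = 72.51%
OEE = 72.51% * 92.4% / 100 = 67.0%

67.0%


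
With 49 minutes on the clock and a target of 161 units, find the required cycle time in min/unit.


Formula: CT = Available Time / Number of Units
CT = 49 min / 161 units
CT = 0.3 min/unit

0.3 min/unit


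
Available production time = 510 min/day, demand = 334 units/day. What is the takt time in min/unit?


Formula: Takt Time = Available Production Time / Customer Demand
Takt = 510 min/day / 334 units/day
Takt = 1.53 min/unit

1.53 min/unit


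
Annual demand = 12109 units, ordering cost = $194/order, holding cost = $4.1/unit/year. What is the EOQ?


Formula: EOQ = sqrt(2 * D * S / H)
Numerator: 2 * 12109 * 194 = 4698292
2DS/H = 4698292 / 4.1 = 1145924.9
EOQ = sqrt(1145924.9) = 1070.5 units

1070.5 units


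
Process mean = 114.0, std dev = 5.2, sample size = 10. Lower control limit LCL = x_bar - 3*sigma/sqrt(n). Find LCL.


LCL = 114.0 - 3 * 5.2 / sqrt(10)

109.07


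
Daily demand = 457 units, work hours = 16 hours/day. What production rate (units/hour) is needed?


Formula: Production Rate = Daily Demand / Available Hours
Rate = 457 units/day / 16 hours/day
Rate = 28.6 units/hour

28.6 units/hour


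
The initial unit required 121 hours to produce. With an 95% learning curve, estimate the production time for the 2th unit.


Formula: T_n = T_1 * (learning_rate)^(log2(n)) where learning_rate = rate/100
Doublings = log2(2) = 1
T_n = 121 * 0.95^1
T_n = 121 * 0.95 = 115.0 hours

115.0 hours


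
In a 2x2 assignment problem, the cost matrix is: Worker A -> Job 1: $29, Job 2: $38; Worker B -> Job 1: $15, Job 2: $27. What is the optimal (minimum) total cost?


Option 1: A->1 + B->2 = $29 + $27 = $56
Option 2: A->2 + B->1 = $38 + $15 = $53
Min cost = min($56, $53) = $53

$53


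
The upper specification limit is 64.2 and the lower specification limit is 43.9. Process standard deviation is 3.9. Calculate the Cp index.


Cp = (64.2 - 43.9) / (6 * 3.9)

0.87


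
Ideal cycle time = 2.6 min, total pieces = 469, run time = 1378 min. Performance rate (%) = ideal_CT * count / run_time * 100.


Formula: Performance = (Ideal CT * Total Count) / Run Time * 100
Ideal output time = 2.6 * 469 = 1219.4 min
Performance = 1219.4 / 1378 * 100 = 88.5%

88.5%


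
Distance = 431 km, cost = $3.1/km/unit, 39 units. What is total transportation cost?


TC = dist * cost * units = 431 * 3.1 * 39 = $52107.90

$52107.90


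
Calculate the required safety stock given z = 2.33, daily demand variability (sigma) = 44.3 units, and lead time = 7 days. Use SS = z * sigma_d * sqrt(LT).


Formula: SS = z * sigma_d * sqrt(LT)
sqrt(LT) = sqrt(7) = 2.6458
SS = 2.33 * 44.3 * 2.6458
SS = 273.1 units

273.1 units


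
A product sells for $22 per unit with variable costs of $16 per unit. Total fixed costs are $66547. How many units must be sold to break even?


Formula: BEQ = Fixed Costs / (Price - Variable Cost)
Contribution margin = $22 - $16 = $6/unit
BEQ = ceil($66547 / $6/unit) = ceil(11091.17) = 11092 units

11092 units


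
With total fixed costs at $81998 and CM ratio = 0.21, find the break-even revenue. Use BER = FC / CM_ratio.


Formula: BER = Fixed Costs / Contribution Margin Ratio
BER = $81998 / 0.21
BER = $390466.67 (to the nearest cent)

$390466.67


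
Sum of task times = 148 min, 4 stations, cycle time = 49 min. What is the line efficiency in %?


Formula: Efficiency = Sum of Task Times / (N_stations * CT) * 100
Total station capacity = 4 stations * 49 min = 196 min
Efficiency = 148 / 196 * 100 = 75.5%

75.5%


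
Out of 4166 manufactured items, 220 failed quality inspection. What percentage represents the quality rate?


Formula: Quality Rate = Good Pieces / Total Pieces * 100
Good pieces = 4166 - 220 = 3946
QR = 3946 / 4166 * 100 = 94.7%

94.7%


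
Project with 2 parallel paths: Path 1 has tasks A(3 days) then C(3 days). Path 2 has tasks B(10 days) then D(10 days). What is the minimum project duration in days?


Path 1 = 3 + 3 = 6 days
Path 2 = 10 + 10 = 20 days
Duration = max(6, 20) = 20 days

20 days


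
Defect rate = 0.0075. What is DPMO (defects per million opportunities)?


DPMO = defect_rate * 1000000 = 0.0075 * 1000000

7500


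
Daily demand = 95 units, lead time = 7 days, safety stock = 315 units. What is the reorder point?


Formula: ROP = (Daily Demand * Lead Time) + Safety Stock
Demand during lead time = 95 * 7 = 665 units
ROP = 665 + 315 = 980 units

980 units


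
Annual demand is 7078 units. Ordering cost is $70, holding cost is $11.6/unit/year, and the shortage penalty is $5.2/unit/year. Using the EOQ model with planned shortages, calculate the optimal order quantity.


Formula: EOQ* = sqrt(2DS/H) * sqrt((H+P)/P)
Base EOQ = sqrt(2*7078*70/11.6) = 292.27 units
Correction = sqrt((11.6+5.2)/5.2) = 1.79743
EOQ* = 292.27 * 1.79743 = 525.3 units

525.3 units


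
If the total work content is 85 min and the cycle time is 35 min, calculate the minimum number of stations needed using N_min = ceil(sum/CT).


Formula: N_min = ceil(Sum of Task Times / Cycle Time)
N_min = ceil(85 min / 35 min) = ceil(2.4286)
N_min = 3 stations

3


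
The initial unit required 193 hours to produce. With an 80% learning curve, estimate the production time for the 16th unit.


Formula: T_n = T_1 * (learning_rate)^(log2(n)) where learning_rate = rate/100
Doublings = log2(16) = 4
T_n = 193 * 0.8^4
T_n = 193 * 0.4096 = 79.1 hours

79.1 hours


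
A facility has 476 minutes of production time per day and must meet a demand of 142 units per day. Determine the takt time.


Formula: Takt Time = Available Production Time / Customer Demand
Takt = 476 min/day / 142 units/day
Takt = 3.35 min/unit

3.35 min/unit


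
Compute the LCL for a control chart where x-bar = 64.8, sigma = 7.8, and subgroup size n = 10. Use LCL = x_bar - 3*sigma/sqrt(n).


LCL = 64.8 - 3 * 7.8 / sqrt(10)

57.4


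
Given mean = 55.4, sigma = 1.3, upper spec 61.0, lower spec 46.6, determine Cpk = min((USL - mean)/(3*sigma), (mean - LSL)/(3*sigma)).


Cpu = (61.0 - 55.4) / (3 * 1.3) = 1.44
Cpl = (55.4 - 46.6) / (3 * 1.3) = 2.26
Cpk = min(1.44, 2.26) = 1.44

1.44


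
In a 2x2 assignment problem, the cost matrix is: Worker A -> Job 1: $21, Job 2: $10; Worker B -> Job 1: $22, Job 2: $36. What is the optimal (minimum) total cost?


Option 1: A->1 + B->2 = $21 + $36 = $57
Option 2: A->2 + B->1 = $10 + $22 = $32
Min cost = min($57, $32) = $32

$32


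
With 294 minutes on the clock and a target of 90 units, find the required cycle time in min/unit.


Formula: CT = Available Time / Number of Units
CT = 294 min / 90 units
CT = 3.27 min/unit

3.27 min/unit


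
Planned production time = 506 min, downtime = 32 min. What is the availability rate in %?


Formula: Availability = (Planned Time - Downtime) / Planned Time * 100
Uptime = 506 - 32 = 474 min
Availability = 474 / 506 * 100 = 93.7%

93.7%


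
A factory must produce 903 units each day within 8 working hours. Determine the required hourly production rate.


Formula: Production Rate = Daily Demand / Available Hours
Rate = 903 units/day / 8 hours/day
Rate = 112.9 units/hour

112.9 units/hour


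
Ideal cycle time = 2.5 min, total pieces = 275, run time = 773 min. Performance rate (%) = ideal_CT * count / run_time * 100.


Formula: Performance = (Ideal CT * Total Count) / Run Time * 100
Ideal output time = 2.5 * 275 = 687.5 min
Performance = 687.5 / 773 * 100 = 88.9%

88.9%


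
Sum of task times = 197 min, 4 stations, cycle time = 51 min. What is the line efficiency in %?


Formula: Efficiency = Sum of Task Times / (N_stations * CT) * 100
Total station capacity = 4 stations * 51 min = 204 min
Efficiency = 197 / 204 * 100 = 96.6%

96.6%


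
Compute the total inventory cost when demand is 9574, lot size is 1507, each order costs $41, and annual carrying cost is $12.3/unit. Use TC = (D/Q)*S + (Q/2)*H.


TC = 9574/1507 * 41 + 1507/2 * 12.3

$9528.52


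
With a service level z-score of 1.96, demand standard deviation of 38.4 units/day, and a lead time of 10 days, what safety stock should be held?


Formula: SS = z * sigma_d * sqrt(LT)
sqrt(LT) = sqrt(10) = 3.1623
SS = 1.96 * 38.4 * 3.1623
SS = 238.0 units

238.0 units


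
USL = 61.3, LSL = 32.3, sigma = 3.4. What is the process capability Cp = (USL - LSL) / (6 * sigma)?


Cp = (61.3 - 32.3) / (6 * 3.4)

1.42


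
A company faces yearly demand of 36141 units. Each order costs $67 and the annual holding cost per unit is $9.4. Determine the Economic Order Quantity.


Formula: EOQ = sqrt(2 * D * S / H)
Numerator: 2 * 36141 * 67 = 4842894
2DS/H = 4842894 / 9.4 = 515201.5
EOQ = sqrt(515201.5) = 717.8 units

717.8 units


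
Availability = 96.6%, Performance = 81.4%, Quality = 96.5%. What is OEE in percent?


Formula: OEE = Availability * Performance * Quality / 10000
A * P = 96.6% * 81.4% / 100 = 78.63%
OEE = 78.63% * 96.5% / 100 = 75.9%

75.9%


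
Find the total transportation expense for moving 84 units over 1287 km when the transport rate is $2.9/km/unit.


TC = dist * cost * units = 1287 * 2.9 * 84 = $313513.20

$313513.20


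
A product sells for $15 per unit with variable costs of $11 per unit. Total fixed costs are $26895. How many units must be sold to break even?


Formula: BEQ = Fixed Costs / (Price - Variable Cost)
Contribution margin = $15 - $11 = $4/unit
BEQ = ceil($26895 / $4/unit) = ceil(6723.75) = 6724 units

6724 units


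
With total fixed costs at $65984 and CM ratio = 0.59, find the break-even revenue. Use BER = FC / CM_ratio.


Formula: BER = Fixed Costs / Contribution Margin Ratio
BER = $65984 / 0.59
BER = $111837.29 (to the nearest cent)

$111837.29


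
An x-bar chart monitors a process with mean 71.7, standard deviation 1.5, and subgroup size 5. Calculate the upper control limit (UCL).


UCL = 71.7 + 3 * 1.5 / sqrt(5)

73.71


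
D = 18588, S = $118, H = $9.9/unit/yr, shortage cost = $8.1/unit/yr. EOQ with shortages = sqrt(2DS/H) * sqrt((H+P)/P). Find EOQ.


Formula: EOQ* = sqrt(2DS/H) * sqrt((H+P)/P)
Base EOQ = sqrt(2*18588*118/9.9) = 665.66 units
Correction = sqrt((9.9+8.1)/8.1) = 1.49071
EOQ* = 665.66 * 1.49071 = 992.3 units

992.3 units


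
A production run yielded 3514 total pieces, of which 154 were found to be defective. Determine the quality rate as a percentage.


Formula: Quality Rate = Good Pieces / Total Pieces * 100
Good pieces = 3514 - 154 = 3360
QR = 3360 / 3514 * 100 = 95.6%

95.6%


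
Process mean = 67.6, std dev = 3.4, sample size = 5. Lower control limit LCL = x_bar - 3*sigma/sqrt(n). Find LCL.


LCL = 67.6 - 3 * 3.4 / sqrt(5)

63.04


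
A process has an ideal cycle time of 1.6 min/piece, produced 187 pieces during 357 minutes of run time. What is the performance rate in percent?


Formula: Performance = (Ideal CT * Total Count) / Run Time * 100
Ideal output time = 1.6 * 187 = 299.2 min
Performance = 299.2 / 357 * 100 = 83.8%

83.8%


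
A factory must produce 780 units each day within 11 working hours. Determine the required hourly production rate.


Formula: Production Rate = Daily Demand / Available Hours
Rate = 780 units/day / 11 hours/day
Rate = 70.9 units/hour

70.9 units/hour


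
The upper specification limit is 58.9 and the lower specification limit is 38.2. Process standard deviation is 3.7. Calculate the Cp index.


Cp = (58.9 - 38.2) / (6 * 3.7)

0.93
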